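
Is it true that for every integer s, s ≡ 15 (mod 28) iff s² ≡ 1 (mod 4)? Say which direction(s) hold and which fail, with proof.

Forward direction. Suppose s ≡ 15 (mod 28). Then s² ≡ 15² = 225 (mod 28), and since 4 ∣ 28, also s² ≡ 1 (mod 4).

Converse. This fails: take s = 1. Then 1² = 1 ≡ 1 (mod 4), yet 1 ≡ 1 (mod 28), not 15.

Only the forward implication holds.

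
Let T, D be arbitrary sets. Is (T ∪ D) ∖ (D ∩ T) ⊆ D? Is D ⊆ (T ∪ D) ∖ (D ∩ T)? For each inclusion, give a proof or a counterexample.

(⊆) fails and (⊇) fails.

(⊆) This inclusion fails. Take T = {1}, D = ∅; then 1 ∈ (T ∪ D) ∖ (D ∩ T) but 1 ∉ D.

(⊇) This inclusion fails. Take T = {1}, D = {1}; then 1 ∈ D but 1 ∉ (T ∪ D) ∖ (D ∩ T).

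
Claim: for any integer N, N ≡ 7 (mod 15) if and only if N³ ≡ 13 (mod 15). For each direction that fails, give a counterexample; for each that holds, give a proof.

Both directions hold.

(⟸) Suppose N³ ≡ 13 (mod 15). The only residue r in {0, …, 14} with r³ ≡ 13 (mod 15) is r = 7, so N ≡ 7 (mod 15).

(⟹) Suppose N ≡ 7 (mod 15). Write N = 15j + 7. Then (15j + 7)³ = 3375j³ + 4725j² + 2205j + 343 = 15(225j³ + 315j² + 147j + 22) + 13, so N³ ≡ 13 (mod 15).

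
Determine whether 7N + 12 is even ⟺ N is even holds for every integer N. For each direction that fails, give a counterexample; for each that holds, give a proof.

Forward direction. Suppose 7N + 12 is even. Since 7 is odd, 7N and N have the same parity, so 7N + 12 ≡ N + 12 (mod 2). As 12 is even, 7N + 12 is even exactly when N is even. Thus N is even.

Converse. Suppose N is even; write N = 2j. Then 7N + 12 = 7·(2j) + 12 = 2·7j + 12, which is even.

Both directions hold; the statement is true.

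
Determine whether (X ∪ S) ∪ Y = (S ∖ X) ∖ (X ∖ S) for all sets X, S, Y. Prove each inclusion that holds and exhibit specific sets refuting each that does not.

The sets are not equal: only the reverse inclusion holds.

Forward inclusion. This inclusion fails. Take X = {1}, S = ∅, Y = ∅; then 1 ∈ (X ∪ S) ∪ Y but 1 ∉ (S ∖ X) ∖ (X ∖ S).

Reverse inclusion. Let x ∈ (S ∖ X) ∖ (X ∖ S). Then either x ∈ S and x ∉ X, Y; or x ∈ S ∩ Y and x ∉ X. In each case x ∈ (X ∪ S) ∪ Y, so (S ∖ X) ∖ (X ∖ S) ⊆ (X ∪ S) ∪ Y.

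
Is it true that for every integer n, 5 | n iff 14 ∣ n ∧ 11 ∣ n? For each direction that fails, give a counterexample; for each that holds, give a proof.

(⇒) fails and (⇐) fails.

(⟹) This fails: take n = 5. Certainly 5 ∣ 5, but 14 ∤ 5.

(⟸) This fails: take n = 154. Both 14 ∣ 154 and 11 ∣ 154, yet 154 is not a multiple of 5 (since 154 = 30·5 + 4), so 5 ∤ 154.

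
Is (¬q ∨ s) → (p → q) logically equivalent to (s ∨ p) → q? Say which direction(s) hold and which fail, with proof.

(⟹) This fails. Under q = F, p = F, s = T, the left side is true but the right side is false.

(⟸) Assume the antecedent. If q is true, (¬q ∨ s) → (p → q) reduces to true regardless of the other variables. If q is false, the antecedent forces (q = F, p = F, s = F), and (¬q ∨ s) → (p → q) holds there. Either way (¬q ∨ s) → (p → q) holds.

(⇒) fails; (⇐) holds.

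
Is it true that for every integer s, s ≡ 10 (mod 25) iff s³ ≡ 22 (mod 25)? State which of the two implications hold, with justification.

(⇒) fails and (⇐) fails.

(⟹) This fails: take s = 10. Then 10 ≡ 10 (mod 25), but 10³ = 1000 ≡ 0 (mod 25), not 22.

(⟸) This fails: take s = 13. Then 13³ = 2197 ≡ 22 (mod 25), yet 13 ≡ 13 (mod 25), not 10.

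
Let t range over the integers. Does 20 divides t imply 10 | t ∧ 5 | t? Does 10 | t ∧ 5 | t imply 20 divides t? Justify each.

Forward direction. If 20 ∣ t, write t = 20q. Since 20 = 2·10, t = 10·(2q), so 10 ∣ t; and since 20 = 4·5, t = 5·(4q), so 5 ∣ t.

Converse. This fails: take t = 10. Both 10 ∣ 10 and 5 ∣ 10, yet 10 is not a multiple of 20 (since 10 = 0·20 + 10), so 20 ∤ 10.

Not equivalent: only (⇒) holds.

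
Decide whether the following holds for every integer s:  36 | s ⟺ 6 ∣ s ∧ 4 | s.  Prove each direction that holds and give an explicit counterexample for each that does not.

Not equivalent: only (⇒) holds.

(⟹) If 36 ∣ s, write s = 36q. Since 36 = 6·6, s = 6·(6q), so 6 ∣ s; and since 36 = 9·4, s = 4·(9q), so 4 ∣ s.

(⟸) This fails: take s = 12. Both 6 ∣ 12 and 4 ∣ 12, yet 12 is not a multiple of 36 (since 12 = 0·36 + 12), so 36 ∤ 12.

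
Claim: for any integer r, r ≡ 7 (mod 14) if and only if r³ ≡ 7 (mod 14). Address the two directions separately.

(⇐) Suppose r³ ≡ 7 (mod 14). The only residue r in {0, …, 13} with r³ ≡ 7 (mod 14) is r = 7, so r ≡ 7 (mod 14).

(⇒) Suppose r ≡ 7 (mod 14). Write r = 14j + 7. Then (14j + 7)³ = 2744j³ + 4116j² + 2058j + 343 = 14(196j³ + 294j² + 147j + 24) + 7, so r³ ≡ 7 (mod 14).

Both directions hold; the statement is true.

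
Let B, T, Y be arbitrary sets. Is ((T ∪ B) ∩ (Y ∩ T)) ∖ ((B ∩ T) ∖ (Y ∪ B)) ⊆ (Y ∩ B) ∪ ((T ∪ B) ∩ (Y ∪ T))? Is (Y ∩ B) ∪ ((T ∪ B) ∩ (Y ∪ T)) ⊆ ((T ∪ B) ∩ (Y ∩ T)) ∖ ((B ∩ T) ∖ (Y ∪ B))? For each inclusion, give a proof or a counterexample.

(⊆) holds; (⊇) fails.

Forward inclusion. Let x ∈ ((T ∪ B) ∩ (Y ∩ T)) ∖ ((B ∩ T) ∖ (Y ∪ B)). Then either x ∈ T ∩ Y and x ∉ B; or x ∈ B ∩ T ∩ Y. In each case x ∈ (Y ∩ B) ∪ ((T ∪ B) ∩ (Y ∪ T)), so ((T ∪ B) ∩ (Y ∩ T)) ∖ ((B ∩ T) ∖ (Y ∪ B)) ⊆ (Y ∩ B) ∪ ((T ∪ B) ∩ (Y ∪ T)).

Reverse inclusion. This inclusion fails. Take B = ∅, T = {1}, Y = ∅; then 1 ∈ (Y ∩ B) ∪ ((T ∪ B) ∩ (Y ∪ T)) but 1 ∉ ((T ∪ B) ∩ (Y ∩ T)) ∖ ((B ∩ T) ∖ (Y ∪ B)).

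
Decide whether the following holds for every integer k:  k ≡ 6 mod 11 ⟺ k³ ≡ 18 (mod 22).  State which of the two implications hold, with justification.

(→) This fails: take k = 17. Then 17 ≡ 6 (mod 11), but 17³ = 4913 ≡ 7 (mod 22), not 18.

(←) Conversely, the residues r modulo 22 with r³ ≡ 18 (mod 22) are exactly {6}, and each is ≡ 6 (mod 11).

(⇒) fails; (⇐) holds.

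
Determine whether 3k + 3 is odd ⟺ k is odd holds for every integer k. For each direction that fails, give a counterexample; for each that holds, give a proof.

Forward direction. This fails: k = 2 gives 3k + 3 = 9, which is odd, but 2 is even, not odd.

Converse. This also fails: k = 7 is odd, but 3k + 3 = 24 is even, not odd.

Neither direction holds.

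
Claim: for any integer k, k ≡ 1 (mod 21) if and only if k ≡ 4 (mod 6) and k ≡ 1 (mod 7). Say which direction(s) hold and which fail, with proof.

(⟹) This fails: k = 1 gives 1 ≡ 1 (mod 21) but 1 ≡ 1 (mod 6), so the conjunction on the right does not hold.

(⟸) Conversely, if k ≡ 4 (mod 6) and k ≡ 1 (mod 7), then by the Chinese remainder theorem k ≡ 22 (mod 42). Since 22 ≡ 1 (mod 21) and 21 ∣ 42, we get k ≡ 1 (mod 21).

Only the reverse direction holds.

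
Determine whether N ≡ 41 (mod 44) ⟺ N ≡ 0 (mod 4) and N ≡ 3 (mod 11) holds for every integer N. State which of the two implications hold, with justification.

Forward direction. This fails: N = 41 gives 41 ≡ 41 (mod 44) but 41 ≡ 1 (mod 4), so the conjunction on the right does not hold.

Converse. This fails: N = 36 satisfies both congruences on the right (36 ≡ 0 mod 4 and 36 ≡ 3 mod 11) yet 36 ≡ 36 (mod 44), not 41.

Both directions fail.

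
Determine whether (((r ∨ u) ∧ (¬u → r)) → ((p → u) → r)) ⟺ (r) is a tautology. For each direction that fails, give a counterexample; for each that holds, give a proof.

Not equivalent: only (⇐) holds.

[⇒] This fails. Under r = F, u = F, p = F, the left side is true but the right side is false.

[⇐] Assume the antecedent. If r is true, the consequent reduces to true regardless of the other variables. If r is false, the antecedent cannot hold. Either way the consequent holds.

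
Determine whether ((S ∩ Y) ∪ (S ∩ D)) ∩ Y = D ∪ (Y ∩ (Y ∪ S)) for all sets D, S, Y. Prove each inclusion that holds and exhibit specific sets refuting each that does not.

Only the forward inclusion holds.

(⊆) Let x ∈ ((S ∩ Y) ∪ (S ∩ D)) ∩ Y. Then either x ∈ S ∩ Y and x ∉ D; or x ∈ D ∩ S ∩ Y. In each case x ∈ D ∪ (Y ∩ (Y ∪ S)), so ((S ∩ Y) ∪ (S ∩ D)) ∩ Y ⊆ D ∪ (Y ∩ (Y ∪ S)).

(⊇) This inclusion fails. Take D = {1}, S = ∅, Y = ∅; then 1 ∈ D ∪ (Y ∩ (Y ∪ S)) but 1 ∉ ((S ∩ Y) ∪ (S ∩ D)) ∩ Y.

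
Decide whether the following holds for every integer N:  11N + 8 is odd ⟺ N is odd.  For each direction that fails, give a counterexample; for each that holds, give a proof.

(⇒) Suppose 11N + 8 is odd. Since 11 is odd, 11N and N have the same parity, so 11N + 8 ≡ N + 8 (mod 2). As 8 is even, 11N + 8 is odd exactly when N is odd. Thus N is odd.

(⇐) Conversely, suppose N is odd; write N = 2j + 1. Then 11N + 8 = 11·(2j + 1) + 8 = 2·11j + 19, which is odd.

Both implications hold.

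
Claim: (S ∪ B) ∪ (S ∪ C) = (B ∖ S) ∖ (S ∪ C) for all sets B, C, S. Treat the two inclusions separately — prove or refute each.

(⟸) Let x ∈ (B ∖ S) ∖ (S ∪ C). Then x ∈ B and x ∉ C, S, from which x ∈ (S ∪ B) ∪ (S ∪ C).

(⟹) This inclusion fails. Take B = ∅, C = {1}, S = ∅; then 1 ∈ (S ∪ B) ∪ (S ∪ C) but 1 ∉ (B ∖ S) ∖ (S ∪ C).

(⊆) fails; (⊇) holds.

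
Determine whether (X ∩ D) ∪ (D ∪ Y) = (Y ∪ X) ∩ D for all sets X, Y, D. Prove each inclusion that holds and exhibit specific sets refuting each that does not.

The sets are not equal: only the reverse inclusion holds.

(⊆) This inclusion fails. Take X = ∅, Y = {1}, D = ∅; then 1 ∈ (X ∩ D) ∪ (D ∪ Y) but 1 ∉ (Y ∪ X) ∩ D.

(⊇) Let x ∈ (Y ∪ X) ∩ D. Then either x ∈ X ∩ D and x ∉ Y; or x ∈ Y ∩ D and x ∉ X; or x ∈ X ∩ Y ∩ D. In each case x ∈ (X ∩ D) ∪ (D ∪ Y), so (Y ∪ X) ∩ D ⊆ (X ∩ D) ∪ (D ∪ Y).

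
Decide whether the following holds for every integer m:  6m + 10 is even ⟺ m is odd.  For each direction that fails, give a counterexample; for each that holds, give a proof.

Forward direction. This fails: take m = 4. Then 6m + 10 = 34, which is even, yet m = 4 is even, not odd.

Converse. Suppose m is odd. Since 6 is even, 6m is even for every m, so 6m + 10 has the same parity as 10, which is even. Hence 6m + 10 is even.

Only the converse holds.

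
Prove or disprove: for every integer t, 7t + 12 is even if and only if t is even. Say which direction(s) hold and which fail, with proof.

Forward direction. Suppose 7t + 12 is even. Since 7 is odd, 7t and t have the same parity, so 7t + 12 ≡ t + 12 (mod 2). As 12 is even, 7t + 12 is even exactly when t is even. Thus t is even.

Converse. Suppose t is even; write t = 2j. Then 7t + 12 = 7·(2j) + 12 = 2·7j + 12, which is even.

The biconditional holds.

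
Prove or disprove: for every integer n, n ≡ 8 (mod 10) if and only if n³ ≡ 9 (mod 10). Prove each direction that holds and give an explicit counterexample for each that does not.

Forward direction. This fails: take n = 8. Then 8 ≡ 8 (mod 10), but 8³ = 512 ≡ 2 (mod 10), not 9.

Converse. This fails: take n = 9. Then 9³ = 729 ≡ 9 (mod 10), yet 9 ≡ 9 (mod 10), not 8.

Both directions fail.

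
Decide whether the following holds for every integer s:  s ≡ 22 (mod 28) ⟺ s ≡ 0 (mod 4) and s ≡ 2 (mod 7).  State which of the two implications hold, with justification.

(→) This fails: s = 22 gives 22 ≡ 22 (mod 28) but 22 ≡ 2 (mod 4), so the conjunction on the right does not hold.

(←) This fails: s = 16 satisfies both congruences on the right (16 ≡ 0 mod 4 and 16 ≡ 2 mod 7) yet 16 ≡ 16 (mod 28), not 22.

(⇒) fails and (⇐) fails.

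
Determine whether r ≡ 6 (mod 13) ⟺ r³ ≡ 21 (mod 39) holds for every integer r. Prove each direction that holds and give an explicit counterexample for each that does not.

(⇒) This fails: take r = 19. Then 19 ≡ 6 (mod 13), but 19³ = 6859 ≡ 34 (mod 39), not 21.

(⇐) This fails: take r = 15. Then 15³ = 3375 ≡ 21 (mod 39), yet 15 ≡ 2 (mod 13), not 6.

Neither implication holds.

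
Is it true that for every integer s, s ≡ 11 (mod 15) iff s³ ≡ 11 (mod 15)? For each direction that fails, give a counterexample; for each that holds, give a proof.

Equivalent; both directions hold.

(⟹) Suppose s ≡ 11 (mod 15). Write s = 15j + 11. Then (15j + 11)³ = 3375j³ + 7425j² + 5445j + 1331 = 15(225j³ + 495j² + 363j + 88) + 11, so s³ ≡ 11 (mod 15).

(⟸) Conversely, suppose s³ ≡ 11 (mod 15). The only residue r in {0, …, 14} with r³ ≡ 11 (mod 15) is r = 11, so s ≡ 11 (mod 15).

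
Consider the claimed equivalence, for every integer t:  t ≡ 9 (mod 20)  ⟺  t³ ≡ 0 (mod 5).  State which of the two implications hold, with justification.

Neither direction holds.

[⇒] This fails: take t = 9. Then 9 ≡ 9 (mod 20), but 9³ = 729 ≡ 4 (mod 5), not 0.

[⇐] This fails: take t = 0. Then 0³ = 0 ≡ 0 (mod 5), yet 0 ≡ 0 (mod 20), not 9.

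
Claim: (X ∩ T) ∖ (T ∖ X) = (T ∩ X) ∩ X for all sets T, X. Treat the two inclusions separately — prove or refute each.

Forward inclusion. Let x ∈ (X ∩ T) ∖ (T ∖ X). Then x ∈ T ∩ X, from which x ∈ (T ∩ X) ∩ X.

Reverse inclusion. Let x ∈ (T ∩ X) ∩ X. Then x ∈ T ∩ X, from which x ∈ (X ∩ T) ∖ (T ∖ X).

Both inclusions hold; the sets are equal.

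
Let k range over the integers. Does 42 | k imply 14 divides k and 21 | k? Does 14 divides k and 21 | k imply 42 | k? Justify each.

Both directions hold; the statement is true.

(⟹) If 42 ∣ k, write k = 42q. Since 42 = 3·14, k = 14·(3q), so 14 ∣ k; and since 42 = 2·21, k = 21·(2q), so 21 ∣ k.

(⟸) Suppose 14 ∣ k and 21 ∣ k. Any common multiple of 14 and 21 is a multiple of their lcm; here lcm(14, 21) = 14·21/gcd(14, 21) = 294/7 = 42, so 42 ∣ k.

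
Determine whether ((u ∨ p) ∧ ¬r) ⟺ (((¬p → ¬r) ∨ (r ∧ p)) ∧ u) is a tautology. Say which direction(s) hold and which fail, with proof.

(⟹) This fails. Under p = T, u = F, r = F, the left side is true but the right side is false.

(⟸) This fails. Under p = T, u = T, r = T, the left side is false but the right side is true.

Both directions fail.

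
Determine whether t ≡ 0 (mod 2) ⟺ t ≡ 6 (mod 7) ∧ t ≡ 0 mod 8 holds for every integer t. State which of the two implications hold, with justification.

(⇒) fails; (⇐) holds.

(→) This fails: t = 0 gives 0 ≡ 0 (mod 2) but 0 ≡ 0 (mod 7), so the conjunction on the right does not hold.

(←) Conversely, if t ≡ 6 (mod 7) and t ≡ 0 (mod 8), then by the Chinese remainder theorem t ≡ 48 (mod 56). Since 48 ≡ 0 (mod 2) and 2 ∣ 56, we get t ≡ 0 (mod 2).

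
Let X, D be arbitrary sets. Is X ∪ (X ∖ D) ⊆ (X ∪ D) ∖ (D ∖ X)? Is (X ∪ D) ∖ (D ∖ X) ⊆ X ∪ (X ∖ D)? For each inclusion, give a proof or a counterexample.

Both inclusions hold.

Reverse inclusion. Let x ∈ (X ∪ D) ∖ (D ∖ X). Then either x ∈ X and x ∉ D; or x ∈ X ∩ D. In each case x ∈ X ∪ (X ∖ D), so (X ∪ D) ∖ (D ∖ X) ⊆ X ∪ (X ∖ D).

Forward inclusion. Let x ∈ X ∪ (X ∖ D). Then either x ∈ X and x ∉ D; or x ∈ X ∩ D. In each case x ∈ (X ∪ D) ∖ (D ∖ X), so X ∪ (X ∖ D) ⊆ (X ∪ D) ∖ (D ∖ X).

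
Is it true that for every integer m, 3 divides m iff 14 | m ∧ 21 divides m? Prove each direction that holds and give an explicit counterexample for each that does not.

(→) This fails: take m = 3. Certainly 3 ∣ 3, but 14 ∤ 3.

(←) Suppose 14 ∣ m and 21 ∣ m. Any common multiple of 14 and 21 is a multiple of their lcm; here lcm(14, 21) = 14·21/gcd(14, 21) = 294/7 = 42, so 42 ∣ m. Since 3 ∣ 42, it follows that 3 ∣ m.

Only the reverse direction holds.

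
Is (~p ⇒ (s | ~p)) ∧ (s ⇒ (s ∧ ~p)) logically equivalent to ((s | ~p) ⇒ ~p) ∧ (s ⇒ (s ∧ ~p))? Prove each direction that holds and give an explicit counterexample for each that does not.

(→) Assume the antecedent. If s is true, the antecedent forces (s = T, p = F), and the consequent holds there. If s is false, the consequent reduces to true regardless of the other variables. Either way the consequent holds.

(←) Assume the antecedent. If s is true, the antecedent forces (s = T, p = F), and the consequent holds there. If s is false, the consequent reduces to true regardless of the other variables. Either way the consequent holds.

Both directions hold; the statement is true.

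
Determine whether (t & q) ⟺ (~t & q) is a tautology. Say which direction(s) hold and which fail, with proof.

Both directions fail.

[⇒] This fails. Under q = T, t = T, the left side is true but the right side is false.

[⇐] This fails. Under q = T, t = F, the left side is false but the right side is true.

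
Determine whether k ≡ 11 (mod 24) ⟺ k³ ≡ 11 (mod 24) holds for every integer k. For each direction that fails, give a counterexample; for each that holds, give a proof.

The biconditional holds.

(⟸) Suppose k³ ≡ 11 (mod 24). The only residue r in {0, …, 23} with r³ ≡ 11 (mod 24) is r = 11, so k ≡ 11 (mod 24).

(⟹) Suppose k ≡ 11 (mod 24). Write k = 24j + 11. Then (24j + 11)³ = 13824j³ + 19008j² + 8712j + 1331 = 24(576j³ + 792j² + 363j + 55) + 11, so k³ ≡ 11 (mod 24).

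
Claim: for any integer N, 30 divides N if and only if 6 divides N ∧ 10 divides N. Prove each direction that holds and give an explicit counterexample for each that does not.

(⟹) If 30 ∣ N, write N = 30q. Since 30 = 5·6, N = 6·(5q), so 6 ∣ N; and since 30 = 3·10, N = 10·(3q), so 10 ∣ N.

(⟸) Suppose 6 ∣ N and 10 ∣ N. Any common multiple of 6 and 10 is a multiple of their lcm; here lcm(6, 10) = 6·10/gcd(6, 10) = 60/2 = 30, so 30 ∣ N.

The biconditional holds.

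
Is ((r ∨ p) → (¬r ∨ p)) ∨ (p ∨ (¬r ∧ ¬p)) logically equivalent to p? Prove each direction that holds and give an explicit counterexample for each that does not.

(⇒) fails; (⇐) holds.

(→) This fails. Under r = F, p = F, the left side is true but the right side is false.

(←) Assume the antecedent. If r is true, the antecedent forces (r = T, p = T), and the consequent holds there. If r is false, the consequent reduces to true regardless of the other variables. Either way the consequent holds.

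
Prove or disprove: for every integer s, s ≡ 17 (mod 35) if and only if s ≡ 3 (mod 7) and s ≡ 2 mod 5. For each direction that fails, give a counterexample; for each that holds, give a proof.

Forward direction. Suppose s ≡ 17 (mod 35); write s = 35j + 17. Since 7 ∣ 35, reducing mod 7 gives s ≡ 17 ≡ 3 (mod 7); since 5 ∣ 35, reducing mod 5 gives s ≡ 17 ≡ 2 (mod 5).

Converse. If s ≡ 3 (mod 7) and s ≡ 2 (mod 5), then by the Chinese remainder theorem s ≡ 17 (mod 35). This is exactly s ≡ 17 (mod 35).

Both implications hold.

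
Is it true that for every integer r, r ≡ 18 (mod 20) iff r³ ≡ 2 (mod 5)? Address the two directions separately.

(⟹) Suppose r ≡ 18 (mod 20). Then r³ ≡ 18³ = 5832 (mod 20), and since 5 ∣ 20, also r³ ≡ 2 (mod 5).

(⟸) This fails: take r = 3. Then 3³ = 27 ≡ 2 (mod 5), yet 3 ≡ 3 (mod 20), not 18.

(⇒) holds; (⇐) fails.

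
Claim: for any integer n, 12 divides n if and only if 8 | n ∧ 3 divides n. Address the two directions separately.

(⇒) This fails: take n = 12. Certainly 12 ∣ 12, but 8 ∤ 12.

(⇐) Suppose 8 ∣ n and 3 ∣ n. Any common multiple of 8 and 3 is a multiple of their lcm; here gcd(8, 3) = 1, so lcm(8, 3) = 8·3 = 24, so 24 ∣ n. Since 12 ∣ 24, it follows that 12 ∣ n.

(⇒) fails; (⇐) holds.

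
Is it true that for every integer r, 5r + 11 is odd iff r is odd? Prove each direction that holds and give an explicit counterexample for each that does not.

(→) This fails: r = 4 gives 5r + 11 = 31, which is odd, but 4 is even, not odd.

(←) This also fails: r = 5 is odd, but 5r + 11 = 36 is even, not odd.

(⇒) fails and (⇐) fails.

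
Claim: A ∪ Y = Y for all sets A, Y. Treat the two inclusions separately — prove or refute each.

(⟸) Let x ∈ Y. Then either x ∈ Y and x ∉ A; or x ∈ A ∩ Y. In each case x ∈ A ∪ Y, so Y ⊆ A ∪ Y.

(⟹) This inclusion fails. Take A = {1}, Y = ∅; then 1 ∈ A ∪ Y but 1 ∉ Y.

The sets are not equal: only the reverse inclusion holds.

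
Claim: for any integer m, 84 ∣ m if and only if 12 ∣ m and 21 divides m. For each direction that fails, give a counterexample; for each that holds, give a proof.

The biconditional holds.

[⇒] If 84 ∣ m, write m = 84q. Since 84 = 7·12, m = 12·(7q), so 12 ∣ m; and since 84 = 4·21, m = 21·(4q), so 21 ∣ m.

[⇐] Suppose 12 ∣ m and 21 ∣ m. Any common multiple of 12 and 21 is a multiple of their lcm; here lcm(12, 21) = 12·21/gcd(12, 21) = 252/3 = 84, so 84 ∣ m.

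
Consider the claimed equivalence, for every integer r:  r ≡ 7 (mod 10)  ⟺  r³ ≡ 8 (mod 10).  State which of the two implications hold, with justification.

Forward direction. This fails: take r = 7. Then 7 ≡ 7 (mod 10), but 7³ = 343 ≡ 3 (mod 10), not 8.

Converse. This fails: take r = 2. Then 2³ = 8 ≡ 8 (mod 10), yet 2 ≡ 2 (mod 10), not 7.

(⇒) fails and (⇐) fails.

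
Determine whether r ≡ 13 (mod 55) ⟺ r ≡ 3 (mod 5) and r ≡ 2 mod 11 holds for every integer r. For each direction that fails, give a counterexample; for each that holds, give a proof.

(⟹) Suppose r ≡ 13 (mod 55); write r = 55j + 13. Since 5 ∣ 55, reducing mod 5 gives r ≡ 13 ≡ 3 (mod 5); since 11 ∣ 55, reducing mod 11 gives r ≡ 13 ≡ 2 (mod 11).

(⟸) Conversely, if r ≡ 3 (mod 5) and r ≡ 2 (mod 11), then by the Chinese remainder theorem r ≡ 13 (mod 55). This is exactly r ≡ 13 (mod 55).

Both directions hold; the statement is true.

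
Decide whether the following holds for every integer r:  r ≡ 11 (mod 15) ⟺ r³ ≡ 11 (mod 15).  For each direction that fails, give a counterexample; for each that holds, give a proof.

Equivalent; both directions hold.

Forward direction. Suppose r ≡ 11 (mod 15). Write r = 15j + 11. Then (15j + 11)³ = 3375j³ + 7425j² + 5445j + 1331 = 15(225j³ + 495j² + 363j + 88) + 11, so r³ ≡ 11 (mod 15).

Converse. Suppose r³ ≡ 11 (mod 15). The only residue r in {0, …, 14} with r³ ≡ 11 (mod 15) is r = 11, so r ≡ 11 (mod 15).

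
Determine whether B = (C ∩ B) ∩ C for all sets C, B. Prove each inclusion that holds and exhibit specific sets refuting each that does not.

(⊆) This inclusion fails. Take C = ∅, B = {1}; then 1 ∈ B but 1 ∉ (C ∩ B) ∩ C.

(⊇) Let x ∈ (C ∩ B) ∩ C. Then x ∈ C ∩ B, from which x ∈ B.

(⊆) fails; (⊇) holds.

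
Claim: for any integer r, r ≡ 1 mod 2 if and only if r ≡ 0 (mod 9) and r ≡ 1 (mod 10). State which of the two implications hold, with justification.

(⟸) If r ≡ 0 (mod 9) and r ≡ 1 (mod 10), then by the Chinese remainder theorem r ≡ 81 (mod 90). Since 81 ≡ 1 (mod 2) and 2 ∣ 90, we get r ≡ 1 (mod 2).

(⟹) This fails: r = 1 gives 1 ≡ 1 (mod 2) but 1 ≡ 1 (mod 9), so the conjunction on the right does not hold.

Only the converse holds.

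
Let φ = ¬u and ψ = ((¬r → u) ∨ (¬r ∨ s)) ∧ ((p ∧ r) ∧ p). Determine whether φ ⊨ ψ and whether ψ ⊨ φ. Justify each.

[⇒] This fails. Under s = F, p = F, u = F, r = F, the left side is true but the right side is false.

[⇐] This fails. Under s = F, p = T, u = T, r = T, the left side is false but the right side is true.

Neither direction holds.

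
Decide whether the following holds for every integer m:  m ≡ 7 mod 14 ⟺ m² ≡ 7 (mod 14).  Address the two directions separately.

Equivalent; both directions hold.

(⟹) Suppose m ≡ 7 mod 14. Write m = 14j + 7. Then (14j + 7)² = 196j² + 196j + 49 = 14(14j² + 14j + 3) + 7, so m² ≡ 7 (mod 14).

(⟸) Conversely, suppose m² ≡ 7 (mod 14). The only residue r in {0, …, 13} with r² ≡ 7 (mod 14) is r = 7, so m ≡ 7 (mod 14).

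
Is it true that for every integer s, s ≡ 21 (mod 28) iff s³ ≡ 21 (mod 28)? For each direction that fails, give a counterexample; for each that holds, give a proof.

[⇒] Suppose s ≡ 21 (mod 28). Write s = 28j + 21. Then (28j + 21)³ = 21952j³ + 49392j² + 37044j + 9261 = 28(784j³ + 1764j² + 1323j + 330) + 21, so s³ ≡ 21 (mod 28).

[⇐] Conversely, suppose s³ ≡ 21 (mod 28). The only residue r in {0, …, 27} with r³ ≡ 21 (mod 28) is r = 21, so s ≡ 21 (mod 28).

The biconditional holds.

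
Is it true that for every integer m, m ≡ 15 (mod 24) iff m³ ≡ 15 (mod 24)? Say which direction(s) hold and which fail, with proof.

[⇒] Suppose m ≡ 15 (mod 24). Write m = 24j + 15. Then (24j + 15)³ = 13824j³ + 25920j² + 16200j + 3375 = 24(576j³ + 1080j² + 675j + 140) + 15, so m³ ≡ 15 (mod 24).

[⇐] Conversely, suppose m³ ≡ 15 (mod 24). The only residue r in {0, …, 23} with r³ ≡ 15 (mod 24) is r = 15, so m ≡ 15 (mod 24).

The biconditional holds.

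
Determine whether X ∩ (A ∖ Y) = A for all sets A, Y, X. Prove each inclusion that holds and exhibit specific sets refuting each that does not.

(⟹) Let x ∈ X ∩ (A ∖ Y). Then x ∈ A ∩ X and x ∉ Y, from which x ∈ A.

(⟸) This inclusion fails. Take A = {1}, Y = ∅, X = ∅; then 1 ∈ A but 1 ∉ X ∩ (A ∖ Y).

The sets are not equal: only the forward inclusion holds.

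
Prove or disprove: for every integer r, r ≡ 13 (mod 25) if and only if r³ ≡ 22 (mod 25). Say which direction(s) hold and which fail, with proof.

[⇒] Suppose r ≡ 13 (mod 25). Write r = 25j + 13. Then (25j + 13)³ = 15625j³ + 24375j² + 12675j + 2197 = 25(625j³ + 975j² + 507j + 87) + 22, so r³ ≡ 22 (mod 25).

[⇐] Conversely, suppose r³ ≡ 22 (mod 25). The only residue r in {0, …, 24} with r³ ≡ 22 (mod 25) is r = 13, so r ≡ 13 (mod 25).

Both directions hold.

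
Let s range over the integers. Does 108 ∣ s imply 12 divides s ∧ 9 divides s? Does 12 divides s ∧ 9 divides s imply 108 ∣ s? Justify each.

(→) If 108 ∣ s, write s = 108q. Since 108 = 9·12, s = 12·(9q), so 12 ∣ s; and since 108 = 12·9, s = 9·(12q), so 9 ∣ s.

(←) This fails: take s = 36. Both 12 ∣ 36 and 9 ∣ 36, yet 36 is not a multiple of 108 (since 36 = 0·108 + 36), so 108 ∤ 36.

Only the forward direction holds.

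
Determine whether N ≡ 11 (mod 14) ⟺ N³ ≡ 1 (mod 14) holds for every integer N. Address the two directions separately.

(⇒) Suppose N ≡ 11 (mod 14). Write N = 14j + 11. Then (14j + 11)³ = 2744j³ + 6468j² + 5082j + 1331 = 14(196j³ + 462j² + 363j + 95) + 1, so N³ ≡ 1 (mod 14).

(⇐) This fails: take N = 1. Then 1³ = 1 ≡ 1 (mod 14), yet 1 ≡ 1 (mod 14), not 11.

(⇒) holds; (⇐) fails.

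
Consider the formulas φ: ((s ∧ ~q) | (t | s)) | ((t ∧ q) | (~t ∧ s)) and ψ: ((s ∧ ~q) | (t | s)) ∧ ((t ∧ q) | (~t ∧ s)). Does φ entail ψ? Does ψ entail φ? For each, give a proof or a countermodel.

(⇐) Assume the antecedent. If s is true, the consequent reduces to true regardless of the other variables. If s is false, the antecedent forces (q = T, s = F, t = T), and the consequent holds there. Either way the consequent holds.

(⇒) This fails. Under q = F, s = F, t = T, the left side is true but the right side is false.

Not equivalent: only (⇐) holds.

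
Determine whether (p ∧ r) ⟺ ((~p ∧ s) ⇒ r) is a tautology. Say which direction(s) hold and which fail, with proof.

(⇐) This fails. Under p = F, s = F, r = F, the left side is false but the right side is true.

(⇒) Assume the antecedent. If p is true, (~p ∧ s) ⇒ r reduces to true regardless of the other variables. If p is false, the antecedent cannot hold. Either way (~p ∧ s) ⇒ r holds.

Only the forward implication holds.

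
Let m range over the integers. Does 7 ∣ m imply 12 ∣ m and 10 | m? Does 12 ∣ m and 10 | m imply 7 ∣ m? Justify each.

(⇒) This fails: take m = 7. Certainly 7 ∣ 7, but 12 ∤ 7.

(⇐) This fails: take m = 60. Both 12 ∣ 60 and 10 ∣ 60, yet 60 is not a multiple of 7 (since 60 = 8·7 + 4), so 7 ∤ 60.

(⇒) fails and (⇐) fails.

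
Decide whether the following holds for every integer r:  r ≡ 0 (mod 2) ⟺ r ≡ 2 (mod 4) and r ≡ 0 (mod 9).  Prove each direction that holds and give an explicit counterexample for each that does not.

(⇐) If r ≡ 2 (mod 4) and r ≡ 0 (mod 9), then by the Chinese remainder theorem r ≡ 18 (mod 36). Since 18 ≡ 0 (mod 2) and 2 ∣ 36, we get r ≡ 0 (mod 2).

(⇒) This fails: r = 0 gives 0 ≡ 0 (mod 2) but 0 ≡ 0 (mod 4), so the conjunction on the right does not hold.

Not equivalent: only (⇐) holds.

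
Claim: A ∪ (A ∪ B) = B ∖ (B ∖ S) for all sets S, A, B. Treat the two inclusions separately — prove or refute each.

(⊆) fails; (⊇) holds.

(⊆) This inclusion fails. Take S = ∅, A = {1}, B = ∅; then 1 ∈ A ∪ (A ∪ B) but 1 ∉ B ∖ (B ∖ S).

(⊇) Let x ∈ B ∖ (B ∖ S). Then either x ∈ S ∩ B and x ∉ A; or x ∈ S ∩ A ∩ B. In each case x ∈ A ∪ (A ∪ B), so B ∖ (B ∖ S) ⊆ A ∪ (A ∪ B).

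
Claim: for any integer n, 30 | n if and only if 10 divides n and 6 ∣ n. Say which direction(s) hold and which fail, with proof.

Both directions hold.

Forward direction. If 30 ∣ n, write n = 30q. Since 30 = 3·10, n = 10·(3q), so 10 ∣ n; and since 30 = 5·6, n = 6·(5q), so 6 ∣ n.

Converse. Suppose 10 ∣ n and 6 ∣ n. Any common multiple of 10 and 6 is a multiple of their lcm; here lcm(10, 6) = 10·6/gcd(10, 6) = 60/2 = 30, so 30 ∣ n.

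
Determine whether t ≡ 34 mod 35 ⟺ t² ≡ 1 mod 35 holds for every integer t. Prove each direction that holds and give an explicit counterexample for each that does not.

(⟹) Suppose t ≡ 34 mod 35. Write t = 35j + 34. Then (35j + 34)² = 1225j² + 2380j + 1156 = 35(35j² + 68j + 33) + 1, so t² ≡ 1 (mod 35).

(⟸) This fails: take t = 1. Then 1² = 1 ≡ 1 (mod 35), yet 1 ≡ 1 (mod 35), not 34.

Only the forward implication holds.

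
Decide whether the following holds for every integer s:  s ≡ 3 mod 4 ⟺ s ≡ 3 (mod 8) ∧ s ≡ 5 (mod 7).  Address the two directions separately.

(⇒) fails; (⇐) holds.

[⇒] This fails: s = 3 gives 3 ≡ 3 (mod 4) but 3 ≡ 3 (mod 7), so the conjunction on the right does not hold.

[⇐] Conversely, if s ≡ 3 (mod 8) and s ≡ 5 (mod 7), then by the Chinese remainder theorem s ≡ 19 (mod 56). Since 19 ≡ 3 (mod 4) and 4 ∣ 56, we get s ≡ 3 (mod 4).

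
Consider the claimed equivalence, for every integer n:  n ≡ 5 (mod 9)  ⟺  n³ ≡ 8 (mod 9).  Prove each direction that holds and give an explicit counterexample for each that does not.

(→) Suppose n ≡ 5 (mod 9). Write n = 9j + 5. Then (9j + 5)³ = 729j³ + 1215j² + 675j + 125 = 9(81j³ + 135j² + 75j + 13) + 8, so n³ ≡ 8 (mod 9).

(←) This fails: take n = 2. Then 2³ = 8 ≡ 8 (mod 9), yet 2 ≡ 2 (mod 9), not 5.

(⇒) holds; (⇐) fails.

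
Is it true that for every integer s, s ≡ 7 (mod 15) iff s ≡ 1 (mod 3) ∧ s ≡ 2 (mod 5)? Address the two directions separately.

Both directions hold; the statement is true.

(⇒) Suppose s ≡ 7 (mod 15); write s = 15j + 7. Since 3 ∣ 15, reducing mod 3 gives s ≡ 7 ≡ 1 (mod 3); since 5 ∣ 15, reducing mod 5 gives s ≡ 7 ≡ 2 (mod 5).

(⇐) Conversely, if s ≡ 1 (mod 3) and s ≡ 2 (mod 5), then by the Chinese remainder theorem s ≡ 7 (mod 15). This is exactly s ≡ 7 (mod 15).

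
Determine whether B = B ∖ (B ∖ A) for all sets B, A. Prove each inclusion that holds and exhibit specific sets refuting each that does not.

Only the reverse inclusion holds.

(⊇) Let x ∈ B ∖ (B ∖ A). Then x ∈ B ∩ A, from which x ∈ B.

(⊆) This inclusion fails. Take B = {1}, A = ∅; then 1 ∈ B but 1 ∉ B ∖ (B ∖ A).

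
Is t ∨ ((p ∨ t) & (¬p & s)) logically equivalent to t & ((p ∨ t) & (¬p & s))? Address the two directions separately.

Forward direction. This fails. Under p = F, s = F, t = T, the left side is true but the right side is false.

Converse. Assume the antecedent. If p is true, the antecedent cannot hold. If p is false, the antecedent forces (p = F, s = T, t = T), and t ∨ ((p ∨ t) & (¬p & s)) holds there. Either way t ∨ ((p ∨ t) & (¬p & s)) holds.

The forward direction fails; the converse holds.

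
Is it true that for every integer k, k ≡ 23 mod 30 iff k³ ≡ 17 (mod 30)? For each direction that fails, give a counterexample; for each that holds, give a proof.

Equivalent; both directions hold.

(→) Suppose k ≡ 23 mod 30. Write k = 30j + 23. Then (30j + 23)³ = 27000j³ + 62100j² + 47610j + 12167 = 30(900j³ + 2070j² + 1587j + 405) + 17, so k³ ≡ 17 (mod 30).

(←) Conversely, suppose k³ ≡ 17 (mod 30). The only residue r in {0, …, 29} with r³ ≡ 17 (mod 30) is r = 23, so k ≡ 23 (mod 30).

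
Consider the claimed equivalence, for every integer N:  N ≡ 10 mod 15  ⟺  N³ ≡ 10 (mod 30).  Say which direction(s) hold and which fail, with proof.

(⟹) This fails: take N = 25. Then 25 ≡ 10 (mod 15), but 25³ = 15625 ≡ 25 (mod 30), not 10.

(⟸) Conversely, the residues r modulo 30 with r³ ≡ 10 (mod 30) are exactly {10}, and each is ≡ 10 (mod 15).

Only the reverse direction holds.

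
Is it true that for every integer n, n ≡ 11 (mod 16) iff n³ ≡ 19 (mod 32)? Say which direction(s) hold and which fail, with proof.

Converse. The residues r modulo 32 with r³ ≡ 19 (mod 32) are exactly {11}, and each is ≡ 11 (mod 16).

Forward direction. This fails: take n = 27. Then 27 ≡ 11 (mod 16), but 27³ = 19683 ≡ 3 (mod 32), not 19.

The forward direction fails; the converse holds.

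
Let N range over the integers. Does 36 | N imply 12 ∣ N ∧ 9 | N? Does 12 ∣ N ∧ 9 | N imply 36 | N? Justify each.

Equivalent; both directions hold.

(⟹) If 36 ∣ N, write N = 36q. Since 36 = 3·12, N = 12·(3q), so 12 ∣ N; and since 36 = 4·9, N = 9·(4q), so 9 ∣ N.

(⟸) Suppose 12 ∣ N and 9 ∣ N. Any common multiple of 12 and 9 is a multiple of their lcm; here lcm(12, 9) = 12·9/gcd(12, 9) = 108/3 = 36, so 36 ∣ N.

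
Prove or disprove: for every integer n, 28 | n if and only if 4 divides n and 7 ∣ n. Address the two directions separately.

(⟸) Suppose 4 ∣ n and 7 ∣ n. Any common multiple of 4 and 7 is a multiple of their lcm; here gcd(4, 7) = 1, so lcm(4, 7) = 4·7 = 28, so 28 ∣ n.

(⟹) If 28 ∣ n, write n = 28q. Since 28 = 7·4, n = 4·(7q), so 4 ∣ n; and since 28 = 4·7, n = 7·(4q), so 7 ∣ n.

Both implications hold.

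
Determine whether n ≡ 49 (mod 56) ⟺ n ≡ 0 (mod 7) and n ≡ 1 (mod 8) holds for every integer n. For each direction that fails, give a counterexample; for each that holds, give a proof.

Both directions hold.

(⇒) Suppose n ≡ 49 (mod 56); write n = 56j + 49. Since 7 ∣ 56, reducing mod 7 gives n ≡ 49 ≡ 0 (mod 7); since 8 ∣ 56, reducing mod 8 gives n ≡ 49 ≡ 1 (mod 8).

(⇐) Conversely, if n ≡ 0 (mod 7) and n ≡ 1 (mod 8), then by the Chinese remainder theorem n ≡ 49 (mod 56). This is exactly n ≡ 49 (mod 56).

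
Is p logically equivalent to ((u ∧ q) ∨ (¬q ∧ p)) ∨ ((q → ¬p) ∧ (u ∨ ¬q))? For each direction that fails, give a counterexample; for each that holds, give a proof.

Neither implication holds.

Forward direction. This fails. Under u = F, p = T, q = T, the left side is true but the right side is false.

Converse. This fails. Under u = F, p = F, q = F, the left side is false but the right side is true.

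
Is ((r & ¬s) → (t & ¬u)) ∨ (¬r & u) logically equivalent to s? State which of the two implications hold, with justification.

Only the converse holds.

(⟹) This fails. Under t = F, u = F, r = F, s = F, the left side is true but the right side is false.

(⟸) Assume the antecedent. If s is true, the consequent reduces to true regardless of the other variables. If s is false, the antecedent cannot hold. Either way the consequent holds.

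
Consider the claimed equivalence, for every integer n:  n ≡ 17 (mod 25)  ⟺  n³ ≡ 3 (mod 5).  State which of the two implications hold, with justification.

Only the forward direction holds.

[⇐] This fails: take n = 2. Then 2³ = 8 ≡ 3 (mod 5), yet 2 ≡ 2 (mod 25), not 17.

[⇒] Suppose n ≡ 17 (mod 25). Then n³ ≡ 17³ = 4913 (mod 25), and since 5 ∣ 25, also n³ ≡ 3 (mod 5).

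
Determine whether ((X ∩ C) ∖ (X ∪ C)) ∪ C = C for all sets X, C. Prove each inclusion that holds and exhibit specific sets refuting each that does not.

(⊆) Let x ∈ ((X ∩ C) ∖ (X ∪ C)) ∪ C. Then either x ∈ C and x ∉ X; or x ∈ X ∩ C. In each case x ∈ C, so ((X ∩ C) ∖ (X ∪ C)) ∪ C ⊆ C.

(⊇) Let x ∈ C. Then either x ∈ C and x ∉ X; or x ∈ X ∩ C. In each case x ∈ ((X ∩ C) ∖ (X ∪ C)) ∪ C, so C ⊆ ((X ∩ C) ∖ (X ∪ C)) ∪ C.

Both inclusions hold.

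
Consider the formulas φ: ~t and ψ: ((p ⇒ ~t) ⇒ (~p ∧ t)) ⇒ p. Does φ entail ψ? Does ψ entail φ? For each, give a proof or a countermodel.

(←) This fails. Under t = T, p = T, the left side is false but the right side is true.

(→) Assume the antecedent. If t is true, the antecedent cannot hold. If t is false, ((p ⇒ ~t) ⇒ (~p ∧ t)) ⇒ p reduces to true regardless of the other variables. Either way ((p ⇒ ~t) ⇒ (~p ∧ t)) ⇒ p holds.

The forward direction holds; the converse fails.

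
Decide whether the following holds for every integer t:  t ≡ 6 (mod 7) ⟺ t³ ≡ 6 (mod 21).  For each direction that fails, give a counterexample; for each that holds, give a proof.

Neither implication holds.

Forward direction. This fails: take t = 13. Then 13 ≡ 6 (mod 7), but 13³ = 2197 ≡ 13 (mod 21), not 6.

Converse. This fails: take t = 3. Then 3³ = 27 ≡ 6 (mod 21), yet 3 ≡ 3 (mod 7), not 6.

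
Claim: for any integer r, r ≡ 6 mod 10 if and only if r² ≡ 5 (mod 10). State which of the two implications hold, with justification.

Neither implication holds.

Forward direction. This fails: take r = 6. Then 6 ≡ 6 (mod 10), but 6² = 36 ≡ 6 (mod 10), not 5.

Converse. This fails: take r = 5. Then 5² = 25 ≡ 5 (mod 10), yet 5 ≡ 5 (mod 10), not 6.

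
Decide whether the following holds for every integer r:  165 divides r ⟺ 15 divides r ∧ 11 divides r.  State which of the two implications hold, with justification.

(→) If 165 ∣ r, write r = 165q. Since 165 = 11·15, r = 15·(11q), so 15 ∣ r; and since 165 = 15·11, r = 11·(15q), so 11 ∣ r.

(←) Suppose 15 ∣ r and 11 ∣ r. Any common multiple of 15 and 11 is a multiple of their lcm; here gcd(15, 11) = 1, so lcm(15, 11) = 15·11 = 165, so 165 ∣ r.

Equivalent; both directions hold.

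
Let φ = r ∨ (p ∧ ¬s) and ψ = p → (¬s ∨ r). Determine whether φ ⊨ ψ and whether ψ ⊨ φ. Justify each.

[⇒] Assume the antecedent. If r is true, p → (¬s ∨ r) reduces to true regardless of the other variables. If r is false, the antecedent forces (p = T, r = F, s = F), and p → (¬s ∨ r) holds there. Either way p → (¬s ∨ r) holds.

[⇐] This fails. Under p = F, r = F, s = F, the left side is false but the right side is true.

The forward direction holds; the converse fails.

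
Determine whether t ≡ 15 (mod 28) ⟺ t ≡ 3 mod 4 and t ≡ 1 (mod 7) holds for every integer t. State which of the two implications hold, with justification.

Both directions hold; the statement is true.

[⇒] Suppose t ≡ 15 (mod 28); write t = 28j + 15. Since 4 ∣ 28, reducing mod 4 gives t ≡ 15 ≡ 3 (mod 4); since 7 ∣ 28, reducing mod 7 gives t ≡ 15 ≡ 1 (mod 7).

[⇐] Conversely, if t ≡ 3 (mod 4) and t ≡ 1 (mod 7), then by the Chinese remainder theorem t ≡ 15 (mod 28). This is exactly t ≡ 15 (mod 28).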